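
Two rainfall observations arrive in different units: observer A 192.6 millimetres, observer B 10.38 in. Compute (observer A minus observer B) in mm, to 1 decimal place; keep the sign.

observer B: 10.38 in = 263.652 mm.
Difference: 192.600 − 263.652 = -71.1 mm.

-71.1 mm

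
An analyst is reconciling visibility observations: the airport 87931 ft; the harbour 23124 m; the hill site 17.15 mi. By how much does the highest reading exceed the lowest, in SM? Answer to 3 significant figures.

2.78 SM

the airport: 87931 ft = 16.6536 SM.
the harbour: 23124 m = 14.3686 SM.
Spread: 17.1500 − 14.3686 = 2.78 SM.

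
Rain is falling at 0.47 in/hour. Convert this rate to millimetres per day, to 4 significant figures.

0.47 in/hour × 25.4 mm/in × 24 hour/day = 286.5 mm/day.

286.5 mm/day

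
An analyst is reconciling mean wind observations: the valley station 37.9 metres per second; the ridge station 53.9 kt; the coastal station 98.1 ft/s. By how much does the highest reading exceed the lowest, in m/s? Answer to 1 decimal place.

the ridge station: 53.9 kt = 27.729 m/s.
the coastal station: 98.1 ft/s = 29.901 m/s.
Spread: 37.900 − 27.729 = 10.2 m/s.

10.2 m/s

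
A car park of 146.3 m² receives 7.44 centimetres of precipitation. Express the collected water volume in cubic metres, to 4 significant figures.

Depth: 7.44 cm × 10 = 74.4 mm.
1 mm over 1 m² is 1 L, so volume = 74.4 × 146.3 = 10884.72 L = 10.88 m³.

10.88 cubic metres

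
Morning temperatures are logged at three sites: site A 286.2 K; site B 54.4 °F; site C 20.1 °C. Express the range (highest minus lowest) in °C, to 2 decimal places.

site A: 286.2 K = 13.050 °C.
site B: 54.4 °F = 12.444 °C.
Spread: 20.100 − 12.444 = 7.656 °C.

7.66 °C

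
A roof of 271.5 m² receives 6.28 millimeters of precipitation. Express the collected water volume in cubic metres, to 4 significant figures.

1.705 cubic metres

1 mm over 1 m² is 1 L, so volume = 6.28 × 271.5 = 1705.02 L = 1.705 m³.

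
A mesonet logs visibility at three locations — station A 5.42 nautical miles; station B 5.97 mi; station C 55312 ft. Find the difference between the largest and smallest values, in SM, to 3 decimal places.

station A: 5.42 nmi = 6.23722 SM.
station C: 55312 ft = 10.47576 SM.
Spread: 10.47576 − 5.97000 = 4.506 SM.

4.506 SM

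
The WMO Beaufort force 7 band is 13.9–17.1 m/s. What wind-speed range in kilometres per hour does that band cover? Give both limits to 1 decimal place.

13.9–17.1 m/s × 3.6 = 50.0–61.6 km/h.

50.0 to 61.6 km/h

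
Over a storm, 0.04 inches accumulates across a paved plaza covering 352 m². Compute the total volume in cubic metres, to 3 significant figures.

Depth: 0.04 in × 25.4 = 1.016 mm.
1 mm over 1 m² is 1 L, so volume = 1.016 × 352 = 357.632 L = 0.358 m³.

0.358 cubic metres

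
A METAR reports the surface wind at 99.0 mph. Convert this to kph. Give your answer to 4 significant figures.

1 mph = 1.60934 km/h, so 99.0 × 1.60934 = 159.3 km/h.

159.3 km/h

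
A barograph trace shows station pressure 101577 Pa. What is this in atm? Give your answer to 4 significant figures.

1.002 atm

1 Pa = 9.86923e-06 atm, so 101577 × 9.86923e-06 = 1.002 atm.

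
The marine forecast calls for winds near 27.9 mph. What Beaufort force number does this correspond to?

27.9 mph = 12.5 m/s, which is Beaufort 6 (strong breeze, 10.8–13.8 m/s).

Beaufort force 6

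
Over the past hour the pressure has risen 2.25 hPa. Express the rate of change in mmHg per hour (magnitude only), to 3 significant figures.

1.69 mmHg per hour

2.25 hPa / 1 h × 0.750062 mmHg/hPa = 1.69 mmHg/h.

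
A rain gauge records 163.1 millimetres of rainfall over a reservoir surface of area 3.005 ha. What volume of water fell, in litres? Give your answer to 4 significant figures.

Area: 3.005 ha = 30050 m².
1 mm over 1 m² is 1 L, so volume = 163.1 × 30050 = 4901155 L ≈ 4901000 L.

4901000 litres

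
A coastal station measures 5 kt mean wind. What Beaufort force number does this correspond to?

Beaufort force 2

5 kt lies in the Beaufort 2 band (light breeze, 4–6 kt).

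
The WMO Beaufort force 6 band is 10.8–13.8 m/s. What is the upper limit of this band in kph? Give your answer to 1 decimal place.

49.7 km/h

10.8–13.8 m/s × 3.6 = 38.9–49.7 km/h.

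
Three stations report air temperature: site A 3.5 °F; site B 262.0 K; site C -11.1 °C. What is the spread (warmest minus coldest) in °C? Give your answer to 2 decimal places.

site A: 3.5 °F = -15.833 °C.
site B: 262.0 K = -11.150 °C.
Spread: (-11.100) − (-15.833) = 4.733 °C.

4.73 °C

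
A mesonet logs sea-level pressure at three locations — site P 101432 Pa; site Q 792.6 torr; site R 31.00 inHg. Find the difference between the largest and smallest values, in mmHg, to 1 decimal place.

31.8 mmHg

site P: 101432 Pa = 760.802 mmHg.
site R: 31.00 inHg = 787.400 mmHg.
Spread: 792.600 − 760.802 = 31.8 mmHg.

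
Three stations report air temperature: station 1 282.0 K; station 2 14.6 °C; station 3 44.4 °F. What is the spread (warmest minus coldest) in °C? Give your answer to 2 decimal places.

7.71 °C

station 1: 282.0 K = 8.850 °C.
station 3: 44.4 °F = 6.889 °C.
Spread: 14.600 − 6.889 = 7.711 °C.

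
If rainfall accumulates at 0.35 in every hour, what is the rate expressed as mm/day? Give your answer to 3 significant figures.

0.35 in/hour × 25.4 mm/in × 24 hour/day = 213 mm/day.

213 mm/day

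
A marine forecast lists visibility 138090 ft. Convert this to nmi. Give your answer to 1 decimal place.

1 ft = 0.000164579 nmi, so 138090 × 0.000164579 = 22.7 nmi.

22.7 nmi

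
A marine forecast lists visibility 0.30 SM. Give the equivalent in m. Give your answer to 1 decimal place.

482.8 m

1 SM = 1609.34 m, so 0.30 × 1609.34 = 482.8 m.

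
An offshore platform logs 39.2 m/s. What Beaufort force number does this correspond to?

39.2 m/s lies in the Beaufort 12 band (hurricane force, ≥32.7 m/s).

Beaufort force 12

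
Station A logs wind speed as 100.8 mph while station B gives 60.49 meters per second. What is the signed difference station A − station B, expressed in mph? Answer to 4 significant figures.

-34.51 mph

station B: 60.49 m/s = 135.3123 mph.
Difference: 100.8000 − 135.3123 = -34.51 mph.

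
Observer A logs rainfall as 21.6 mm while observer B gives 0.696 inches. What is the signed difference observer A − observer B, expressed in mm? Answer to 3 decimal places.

3.922 mm

observer B: 0.696 in = 17.67840 mm.
Difference: 21.60000 − 17.67840 = 3.922 mm.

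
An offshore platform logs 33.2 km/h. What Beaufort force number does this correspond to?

33.2 km/h = 9.2 m/s, which is Beaufort 5 (fresh breeze, 8.0–10.7 m/s).

Beaufort force 5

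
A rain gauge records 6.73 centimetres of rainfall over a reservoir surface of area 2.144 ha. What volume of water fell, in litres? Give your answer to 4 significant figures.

1443000 litres

Depth: 6.73 cm × 10 = 67.3 mm.
Area: 2.144 ha = 21440 m².
1 mm over 1 m² is 1 L, so volume = 67.3 × 21440 = 1442912 L ≈ 1443000 L.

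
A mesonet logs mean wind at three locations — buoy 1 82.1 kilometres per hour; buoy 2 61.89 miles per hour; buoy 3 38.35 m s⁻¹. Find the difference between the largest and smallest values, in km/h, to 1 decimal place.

56.0 km/h

buoy 2: 61.89 mph = 99.602 km/h.
buoy 3: 38.35 m/s = 138.060 km/h.
Spread: 138.060 − 82.100 = 56.0 km/h.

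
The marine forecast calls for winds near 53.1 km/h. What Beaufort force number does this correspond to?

53.1 km/h = 14.8 m/s, which is Beaufort 7 (near gale, 13.9–17.1 m/s).

Beaufort force 7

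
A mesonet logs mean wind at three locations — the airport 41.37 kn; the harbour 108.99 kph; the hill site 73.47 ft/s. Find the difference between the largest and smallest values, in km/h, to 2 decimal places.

the airport: 41.37 kt = 76.6172 km/h.
the hill site: 73.47 ft/s = 80.6172 km/h.
Spread: 108.9900 − 76.6172 = 32.37 km/h.

32.37 km/h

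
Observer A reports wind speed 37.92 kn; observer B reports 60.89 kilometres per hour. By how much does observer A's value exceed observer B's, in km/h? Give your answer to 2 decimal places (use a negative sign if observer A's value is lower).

observer A: 37.92 kt = 70.2278 km/h.
Difference: 70.2278 − 60.8900 = 9.34 km/h.

9.34 km/h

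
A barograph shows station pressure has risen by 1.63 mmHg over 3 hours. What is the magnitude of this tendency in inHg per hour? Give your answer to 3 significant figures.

0.0214 inHg per hour

1.63 mmHg / 3 h × 0.0393701 inHg/mmHg = 0.0214 inHg/h.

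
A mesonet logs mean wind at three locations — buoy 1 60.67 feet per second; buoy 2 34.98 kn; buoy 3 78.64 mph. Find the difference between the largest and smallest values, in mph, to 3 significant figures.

38.4 mph

buoy 1: 60.67 ft/s = 41.366 mph.
buoy 2: 34.98 kt = 40.254 mph.
Spread: 78.640 − 40.254 = 38.4 mph.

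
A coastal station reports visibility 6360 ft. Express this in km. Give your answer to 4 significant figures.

1.939 km

1 ft = 0.0003048 km, so 6360 × 0.0003048 = 1.939 km.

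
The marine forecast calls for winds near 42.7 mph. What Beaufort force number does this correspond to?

42.7 mph = 19.1 m/s, which is Beaufort 8 (gale, 17.2–20.7 m/s).

Beaufort force 8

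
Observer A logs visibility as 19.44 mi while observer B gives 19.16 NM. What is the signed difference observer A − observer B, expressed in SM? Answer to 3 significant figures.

observer B: 19.16 nmi = 22.0489 SM.
Difference: 19.4400 − 22.0489 = -2.61 SM.

-2.61 SM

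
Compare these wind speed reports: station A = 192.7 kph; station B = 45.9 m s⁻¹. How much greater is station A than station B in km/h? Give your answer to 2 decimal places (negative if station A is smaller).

27.46 km/h

station B: 45.9 m/s = 165.2400 km/h.
Difference: 192.7000 − 165.2400 = 27.46 km/h.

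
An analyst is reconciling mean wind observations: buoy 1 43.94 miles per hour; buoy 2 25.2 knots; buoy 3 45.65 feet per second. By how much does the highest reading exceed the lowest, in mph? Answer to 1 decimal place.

buoy 2: 25.2 kt = 29.000 mph.
buoy 3: 45.65 ft/s = 31.125 mph.
Spread: 43.940 − 29.000 = 14.9 mph.

14.9 mph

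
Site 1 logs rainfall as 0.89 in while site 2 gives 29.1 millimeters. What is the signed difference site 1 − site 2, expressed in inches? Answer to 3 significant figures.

-0.256 in

site 2: 29.1 mm = 1.14567 in.
Difference: 0.89000 − 1.14567 = -0.256 in.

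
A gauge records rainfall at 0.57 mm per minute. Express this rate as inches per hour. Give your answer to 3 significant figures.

0.57 mm/minute × 0.0393701 in/mm × 60 minute/hour = 1.35 in/hour.

1.35 in/hour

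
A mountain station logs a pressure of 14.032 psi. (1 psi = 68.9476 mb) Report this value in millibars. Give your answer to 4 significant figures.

967.5 mb

1 psi = 68.9476 mb, so 14.032 × 68.9476 = 967.5 mb.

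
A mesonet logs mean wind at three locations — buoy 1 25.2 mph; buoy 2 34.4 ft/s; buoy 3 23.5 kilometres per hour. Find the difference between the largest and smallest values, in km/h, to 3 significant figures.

17.1 km/h

buoy 1: 25.2 mph = 40.555 km/h.
buoy 2: 34.4 ft/s = 37.746 km/h.
Spread: 40.555 − 23.500 = 17.1 km/h.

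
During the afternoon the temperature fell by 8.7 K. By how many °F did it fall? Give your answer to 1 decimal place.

15.7 °F

For a temperature change the 32° offset cancels: Δ°F = 8.7 × 1.8 = 15.7 °F.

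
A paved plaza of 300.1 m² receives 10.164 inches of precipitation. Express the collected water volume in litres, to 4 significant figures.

77480 litres

Depth: 10.164 in × 25.4 = 258.1656 mm.
1 mm over 1 m² is 1 L, so volume = 258.1656 × 300.1 = 77475.497 L ≈ 77480 L.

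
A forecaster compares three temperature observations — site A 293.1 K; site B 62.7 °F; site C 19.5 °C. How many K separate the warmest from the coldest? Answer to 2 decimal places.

site A: 293.1 K = 19.950 °C.
site B: 62.7 °F = 17.056 °C.
Spread: 19.950 − 17.056 = 2.894 °C.

2.89 K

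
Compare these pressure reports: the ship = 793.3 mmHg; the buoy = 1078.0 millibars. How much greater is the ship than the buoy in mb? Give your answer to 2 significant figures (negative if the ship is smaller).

-20 mb

the ship: 793.3 mmHg = 1057.65 mb.
Difference: 1057.65 − 1078.00 = -20 mb.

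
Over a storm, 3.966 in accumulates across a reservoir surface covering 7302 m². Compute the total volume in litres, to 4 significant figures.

735600 litres

Depth: 3.966 in × 25.4 = 100.7364 mm.
1 mm over 1 m² is 1 L, so volume = 100.7364 × 7302 = 735577.19 L ≈ 735600 L.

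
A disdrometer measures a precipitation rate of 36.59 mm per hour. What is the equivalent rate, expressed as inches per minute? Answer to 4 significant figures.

0.02401 in/minute

36.59 mm/hour × 0.0393701 in/mm × 0.0166667 hour/minute = 0.02401 in/minute.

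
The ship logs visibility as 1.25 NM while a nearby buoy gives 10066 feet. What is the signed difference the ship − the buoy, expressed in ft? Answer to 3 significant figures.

-2470 ft

the ship: 1.25 nmi = 7595.14 ft.
Difference: 7595.14 − 10066.00 = -2470 ft.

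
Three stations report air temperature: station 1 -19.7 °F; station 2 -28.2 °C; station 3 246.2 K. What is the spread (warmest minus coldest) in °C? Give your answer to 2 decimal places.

1.77 °C

station 1: -19.7 °F = -28.722 °C.
station 3: 246.2 K = -26.950 °C.
Spread: (-26.950) − (-28.722) = 1.772 °C.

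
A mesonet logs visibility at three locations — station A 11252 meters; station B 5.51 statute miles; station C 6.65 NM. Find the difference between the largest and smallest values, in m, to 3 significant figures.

3450 m

station B: 5.51 SM = 8867.49 m.
station C: 6.65 nmi = 12315.80 m.
Spread: 12315.80 − 8867.49 = 3450 m.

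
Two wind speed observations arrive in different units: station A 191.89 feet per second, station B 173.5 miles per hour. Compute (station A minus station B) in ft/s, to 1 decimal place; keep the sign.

station B: 173.5 mph = 254.467 ft/s.
Difference: 191.890 − 254.467 = -62.6 ft/s.

-62.6 ft/s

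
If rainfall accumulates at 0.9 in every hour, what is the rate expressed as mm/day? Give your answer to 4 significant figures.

0.9 in/hour × 25.4 mm/in × 24 hour/day = 548.6 mm/day.

548.6 mm/day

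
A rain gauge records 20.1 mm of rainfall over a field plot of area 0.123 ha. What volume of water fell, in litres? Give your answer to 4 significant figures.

Area: 0.123 ha = 1230 m².
1 mm over 1 m² is 1 L, so volume = 20.1 × 1230 = 24723 L ≈ 24720 L.

24720 litres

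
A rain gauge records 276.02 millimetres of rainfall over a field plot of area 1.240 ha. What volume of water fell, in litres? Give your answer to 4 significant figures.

3423000 litres

Area: 1.240 ha = 12400 m².
1 mm over 1 m² is 1 L, so volume = 276.02 × 12400 = 3422648 L ≈ 3423000 L.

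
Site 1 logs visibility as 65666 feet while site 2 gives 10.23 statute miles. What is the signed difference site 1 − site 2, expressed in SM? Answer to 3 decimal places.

site 1: 65666 ft = 12.43674 SM.
Difference: 12.43674 − 10.23000 = 2.207 SM.

2.207 SM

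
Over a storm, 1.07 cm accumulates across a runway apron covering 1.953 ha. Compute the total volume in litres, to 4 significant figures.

209000 litres

Depth: 1.07 cm × 10 = 10.7 mm.
Area: 1.953 ha = 19530 m².
1 mm over 1 m² is 1 L, so volume = 10.7 × 19530 = 208971 L ≈ 209000 L.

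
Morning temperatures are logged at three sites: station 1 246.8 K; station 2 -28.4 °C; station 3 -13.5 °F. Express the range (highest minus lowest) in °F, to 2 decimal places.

station 1: 246.8 K = -26.350 °C.
station 3: -13.5 °F = -25.278 °C.
Spread: (-25.278) − (-28.400) = 3.122 °C = 5.62 °F.

5.62 °F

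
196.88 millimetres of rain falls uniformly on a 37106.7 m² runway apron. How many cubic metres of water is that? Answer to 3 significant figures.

7310 cubic metres

1 mm over 1 m² is 1 L, so volume = 196.88 × 37106.7 = 7305567.1 L = 7310 m³.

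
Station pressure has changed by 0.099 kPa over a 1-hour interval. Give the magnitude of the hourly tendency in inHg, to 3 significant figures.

0.0292 inHg per hour

0.099 kPa / 1 h × 0.2953 inHg/kPa = 0.0292 inHg/h.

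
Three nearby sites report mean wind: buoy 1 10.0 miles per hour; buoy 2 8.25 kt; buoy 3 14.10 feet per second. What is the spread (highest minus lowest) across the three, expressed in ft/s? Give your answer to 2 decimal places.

0.74 ft/s

buoy 1: 10.0 mph = 14.6667 ft/s.
buoy 2: 8.25 kt = 13.9244 ft/s.
Spread: 14.6667 − 13.9244 = 0.74 ft/s.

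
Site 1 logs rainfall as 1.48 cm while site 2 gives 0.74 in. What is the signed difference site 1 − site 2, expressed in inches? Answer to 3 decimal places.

-0.157 in

site 1: 1.48 cm = 0.58268 in.
Difference: 0.58268 − 0.74000 = -0.157 in.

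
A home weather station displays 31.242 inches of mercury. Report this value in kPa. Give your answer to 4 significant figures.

105.8 kPa

1 inHg = 3.38639 kPa, so 31.242 × 3.38639 = 105.8 kPa.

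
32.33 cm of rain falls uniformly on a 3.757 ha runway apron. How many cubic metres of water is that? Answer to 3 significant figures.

12100 cubic metres

Depth: 32.33 cm × 10 = 323.3 mm.
Area: 3.757 ha = 37570 m².
1 mm over 1 m² is 1 L, so volume = 323.3 × 37570 = 12146381 L = 12100 m³.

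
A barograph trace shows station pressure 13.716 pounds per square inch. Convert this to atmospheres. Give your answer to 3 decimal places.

1 psi = 0.068046 atm, so 13.716 × 0.068046 = 0.933 atm.

0.933 atm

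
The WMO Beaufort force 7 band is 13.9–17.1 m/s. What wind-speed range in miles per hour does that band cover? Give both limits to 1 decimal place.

31.1 to 38.3 mph

13.9–17.1 m/s × 2.237 = 31.1–38.3 mph.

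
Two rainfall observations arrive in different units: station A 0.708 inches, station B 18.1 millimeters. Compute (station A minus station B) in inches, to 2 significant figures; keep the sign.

station B: 18.1 mm = 0.712598 in.
Difference: 0.708000 − 0.712598 = -0.0046 in.

-0.0046 in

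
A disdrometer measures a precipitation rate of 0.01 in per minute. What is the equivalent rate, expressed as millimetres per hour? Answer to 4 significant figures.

15.24 mm/hour

0.01 in/minute × 25.4 mm/in × 60 minute/hour = 15.24 mm/hour.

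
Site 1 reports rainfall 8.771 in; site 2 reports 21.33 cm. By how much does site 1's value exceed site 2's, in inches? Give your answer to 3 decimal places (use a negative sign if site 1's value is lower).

site 2: 21.33 cm = 8.39764 in.
Difference: 8.77100 − 8.39764 = 0.373 in.

0.373 in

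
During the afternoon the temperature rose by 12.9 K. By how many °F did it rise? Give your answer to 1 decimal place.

Converting a difference, only the 9/5 scale factor applies: Δ°F = 12.9 × 1.8 = 23.2 °F.

23.2 °F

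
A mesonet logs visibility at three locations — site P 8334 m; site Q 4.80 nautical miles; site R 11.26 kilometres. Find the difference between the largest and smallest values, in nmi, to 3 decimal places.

site P: 8334 m = 4.50000 nmi.
site R: 11.26 km = 6.07991 nmi.
Spread: 6.07991 − 4.50000 = 1.580 nmi.

1.580 nmi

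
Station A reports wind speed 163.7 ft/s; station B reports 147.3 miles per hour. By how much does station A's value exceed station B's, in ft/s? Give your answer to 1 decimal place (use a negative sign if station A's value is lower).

station B: 147.3 mph = 216.040 ft/s.
Difference: 163.700 − 216.040 = -52.3 ft/s.

-52.3 ft/s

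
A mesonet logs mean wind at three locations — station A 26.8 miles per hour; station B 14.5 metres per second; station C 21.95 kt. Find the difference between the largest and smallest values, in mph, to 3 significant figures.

7.18 mph

station B: 14.5 m/s = 32.4356 mph.
station C: 21.95 kt = 25.2596 mph.
Spread: 32.4356 − 25.2596 = 7.18 mph.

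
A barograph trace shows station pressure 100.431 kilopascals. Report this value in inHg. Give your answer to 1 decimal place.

1 kPa = 0.2953 inHg, so 100.431 × 0.2953 = 29.7 inHg.

29.7 inHg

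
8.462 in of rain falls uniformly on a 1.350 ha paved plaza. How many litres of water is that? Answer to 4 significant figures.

Depth: 8.462 in × 25.4 = 214.9348 mm.
Area: 1.350 ha = 13500 m².
1 mm over 1 m² is 1 L, so volume = 214.9348 × 13500 = 2901619.8 L ≈ 2902000 L.

2902000 litres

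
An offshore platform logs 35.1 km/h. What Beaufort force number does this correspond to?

Beaufort force 5

35.1 km/h = 9.8 m/s, which is Beaufort 5 (fresh breeze, 8.0–10.7 m/s).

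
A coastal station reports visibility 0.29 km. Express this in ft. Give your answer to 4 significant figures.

1 km = 3280.84 ft, so 0.29 × 3280.84 = 951.4 ft.

951.4 ft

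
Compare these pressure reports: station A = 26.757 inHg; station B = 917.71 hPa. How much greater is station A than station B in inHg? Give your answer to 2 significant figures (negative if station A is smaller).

station B: 917.71 hPa = 27.1000 inHg.
Difference: 26.7570 − 27.1000 = -0.34 inHg.

-0.34 inHg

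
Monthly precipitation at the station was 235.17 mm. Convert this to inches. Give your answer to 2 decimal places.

1 mm = 0.0393701 in, so 235.17 × 0.0393701 = 9.26 in.

9.26 in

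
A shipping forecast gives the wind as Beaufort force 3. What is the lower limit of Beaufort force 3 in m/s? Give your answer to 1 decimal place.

3.4 m/s

Beaufort 3 (gentle breeze) spans 3.4–5.4 m/s.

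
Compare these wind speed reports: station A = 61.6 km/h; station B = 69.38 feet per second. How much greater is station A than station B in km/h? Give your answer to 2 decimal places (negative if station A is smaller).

-14.53 km/h

station B: 69.38 ft/s = 76.1293 km/h.
Difference: 61.6000 − 76.1293 = -14.53 km/h.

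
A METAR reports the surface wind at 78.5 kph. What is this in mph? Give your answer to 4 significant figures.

1 km/h = 0.621371 mph, so 78.5 × 0.621371 = 48.78 mph.

48.78 mph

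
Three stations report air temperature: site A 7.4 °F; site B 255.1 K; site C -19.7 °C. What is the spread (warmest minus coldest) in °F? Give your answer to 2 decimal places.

site A: 7.4 °F = -13.667 °C.
site B: 255.1 K = -18.050 °C.
Spread: (-13.667) − (-19.700) = 6.033 °C = 10.86 °F.

10.86 °F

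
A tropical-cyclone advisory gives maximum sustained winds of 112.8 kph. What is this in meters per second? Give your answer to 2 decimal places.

31.33 m/s

1 km/h = 0.277778 m/s, so 112.8 × 0.277778 = 31.33 m/s.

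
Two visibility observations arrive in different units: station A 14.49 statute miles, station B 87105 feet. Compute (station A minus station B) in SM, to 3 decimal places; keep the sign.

-2.007 SM

station B: 87105 ft = 16.49716 SM.
Difference: 14.49000 − 16.49716 = -2.007 SM.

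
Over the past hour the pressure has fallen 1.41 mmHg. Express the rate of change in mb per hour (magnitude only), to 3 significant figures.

1.41 mmHg / 1 h × 1.33322 mb/mmHg = 1.88 mb/h.

1.88 mb per hour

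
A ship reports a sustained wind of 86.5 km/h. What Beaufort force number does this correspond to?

Beaufort force 9

86.5 km/h = 24.0 m/s, which is Beaufort 9 (strong gale, 20.8–24.4 m/s).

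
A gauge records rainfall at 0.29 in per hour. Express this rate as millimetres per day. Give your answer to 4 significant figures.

176.8 mm/day

0.29 in/hour × 25.4 mm/in × 24 hour/day = 176.8 mm/day.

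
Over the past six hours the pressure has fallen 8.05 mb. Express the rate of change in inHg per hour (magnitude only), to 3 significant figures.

8.05 mb / 6 h × 0.02953 inHg/mb = 0.0396 inHg/h.

0.0396 inHg per hour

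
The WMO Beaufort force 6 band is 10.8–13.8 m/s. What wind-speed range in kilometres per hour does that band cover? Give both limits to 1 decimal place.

10.8–13.8 m/s × 3.6 = 38.9–49.7 km/h.

38.9 to 49.7 km/h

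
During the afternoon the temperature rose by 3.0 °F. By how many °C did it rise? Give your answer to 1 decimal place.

For a temperature change the 32° offset cancels: Δ°C = 3.0 × 0.5556 = 1.7 °C.

1.7 °C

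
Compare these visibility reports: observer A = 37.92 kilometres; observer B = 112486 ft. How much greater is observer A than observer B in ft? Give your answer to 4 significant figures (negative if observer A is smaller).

observer A: 37.92 km = 124409.45 ft.
Difference: 124409.45 − 112486.00 = 11920 ft.

11920 ft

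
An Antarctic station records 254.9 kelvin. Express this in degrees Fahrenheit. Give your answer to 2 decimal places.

First to °C: -18.25 °C.
Then to °F: -0.85 °F.

-0.85 °F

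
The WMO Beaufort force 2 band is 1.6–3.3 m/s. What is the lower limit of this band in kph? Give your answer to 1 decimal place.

5.8 km/h

1.6–3.3 m/s × 3.6 = 5.8–11.9 km/h.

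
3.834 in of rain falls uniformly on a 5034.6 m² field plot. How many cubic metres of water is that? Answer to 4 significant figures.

490.3 cubic metres

Depth: 3.834 in × 25.4 = 97.3836 mm.
1 mm over 1 m² is 1 L, so volume = 97.3836 × 5034.6 = 490287.47 L = 490.3 m³.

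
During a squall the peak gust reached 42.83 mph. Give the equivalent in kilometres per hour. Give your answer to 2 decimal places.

1 mph = 1.60934 km/h, so 42.83 × 1.60934 = 68.93 km/h.

68.93 km/h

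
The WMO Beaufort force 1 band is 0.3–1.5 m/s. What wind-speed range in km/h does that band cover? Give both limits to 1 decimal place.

1.1 to 5.4 km/h

0.3–1.5 m/s × 3.6 = 1.1–5.4 km/h.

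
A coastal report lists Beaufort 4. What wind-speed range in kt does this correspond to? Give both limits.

Beaufort 4 (moderate breeze) spans 11–16 knots.

11 to 16 kt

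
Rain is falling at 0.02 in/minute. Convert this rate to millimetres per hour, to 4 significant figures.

30.48 mm/hour

0.02 in/minute × 25.4 mm/in × 60 minute/hour = 30.48 mm/hour.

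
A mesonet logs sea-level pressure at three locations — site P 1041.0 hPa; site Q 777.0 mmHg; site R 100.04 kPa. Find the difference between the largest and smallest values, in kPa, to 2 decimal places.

site P: 1041.0 hPa = 104.1000 kPa.
site Q: 777.0 mmHg = 103.5915 kPa.
Spread: 104.1000 − 100.0400 = 4.06 kPa.

4.06 kPa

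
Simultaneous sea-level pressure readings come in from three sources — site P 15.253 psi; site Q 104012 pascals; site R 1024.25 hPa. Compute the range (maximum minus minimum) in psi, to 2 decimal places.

site Q: 104012 Pa = 15.0857 psi.
site R: 1024.25 hPa = 14.8555 psi.
Spread: 15.2530 − 14.8555 = 0.40 psi.

0.40 psi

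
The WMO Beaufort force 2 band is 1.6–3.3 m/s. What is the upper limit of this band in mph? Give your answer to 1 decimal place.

7.4 mph

1.6–3.3 m/s × 2.237 = 3.6–7.4 mph.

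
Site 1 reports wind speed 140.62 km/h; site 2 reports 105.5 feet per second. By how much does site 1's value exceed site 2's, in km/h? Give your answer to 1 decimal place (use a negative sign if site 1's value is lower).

site 2: 105.5 ft/s = 115.763 km/h.
Difference: 140.620 − 115.763 = 24.9 km/h.

24.9 km/h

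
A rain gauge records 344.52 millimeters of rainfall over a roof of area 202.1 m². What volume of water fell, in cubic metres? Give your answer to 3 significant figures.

69.6 cubic metres

1 mm over 1 m² is 1 L, so volume = 344.52 × 202.1 = 69627.492 L = 69.6 m³.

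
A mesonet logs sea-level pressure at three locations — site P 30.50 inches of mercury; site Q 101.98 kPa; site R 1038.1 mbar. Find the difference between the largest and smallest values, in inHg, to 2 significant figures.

0.54 inHg

site Q: 101.98 kPa = 30.1147 inHg.
site R: 1038.1 mb = 30.6551 inHg.
Spread: 30.6551 − 30.1147 = 0.54 inHg.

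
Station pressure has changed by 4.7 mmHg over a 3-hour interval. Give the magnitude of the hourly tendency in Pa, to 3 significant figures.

4.7 mmHg / 3 h × 133.322 Pa/mmHg = 209 Pa/h.

209 Pa per hour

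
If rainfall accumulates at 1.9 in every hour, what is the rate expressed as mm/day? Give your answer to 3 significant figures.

1.9 in/hour × 25.4 mm/in × 24 hour/day = 1160 mm/day.

1160 mm/day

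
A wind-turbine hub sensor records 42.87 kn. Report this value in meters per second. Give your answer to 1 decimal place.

1 kt = 0.514444 m/s, so 42.87 × 0.514444 = 22.1 m/s.

22.1 m/s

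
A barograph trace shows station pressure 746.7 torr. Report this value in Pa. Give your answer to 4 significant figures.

99550 Pa

1 mmHg = 133.322 Pa, so 746.7 × 133.322 = 99550 Pa.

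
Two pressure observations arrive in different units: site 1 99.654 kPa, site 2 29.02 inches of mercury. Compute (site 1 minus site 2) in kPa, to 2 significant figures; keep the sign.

site 2: 29.02 inHg = 98.273 kPa.
Difference: 99.654 − 98.273 = 1.4 kPa.

1.4 kPa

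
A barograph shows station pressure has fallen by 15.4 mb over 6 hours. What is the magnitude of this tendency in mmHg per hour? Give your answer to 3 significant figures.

15.4 mb / 6 h × 0.750062 mmHg/mb = 1.93 mmHg/h.

1.93 mmHg per hour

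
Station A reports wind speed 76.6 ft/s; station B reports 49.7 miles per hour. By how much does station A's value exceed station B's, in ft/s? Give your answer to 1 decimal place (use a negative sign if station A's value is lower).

station B: 49.7 mph = 72.893 ft/s.
Difference: 76.600 − 72.893 = 3.7 ft/s.

3.7 ft/s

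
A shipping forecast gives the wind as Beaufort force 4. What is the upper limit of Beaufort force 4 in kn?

Beaufort 4 (moderate breeze) spans 11–16 knots.

16 kt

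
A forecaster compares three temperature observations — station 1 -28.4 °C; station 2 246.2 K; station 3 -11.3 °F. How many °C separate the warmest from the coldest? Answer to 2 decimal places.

4.34 °C

station 2: 246.2 K = -26.950 °C.
station 3: -11.3 °F = -24.056 °C.
Spread: (-24.056) − (-28.400) = 4.344 °C.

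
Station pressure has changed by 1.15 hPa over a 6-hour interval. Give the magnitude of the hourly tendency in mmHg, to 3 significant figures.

0.144 mmHg per hour

1.15 hPa / 6 h × 0.750062 mmHg/hPa = 0.144 mmHg/h.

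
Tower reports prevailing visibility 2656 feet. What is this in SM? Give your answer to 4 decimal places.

0.5030 SM

1 ft = 0.000189394 SM, so 2656 × 0.000189394 = 0.5030 SM.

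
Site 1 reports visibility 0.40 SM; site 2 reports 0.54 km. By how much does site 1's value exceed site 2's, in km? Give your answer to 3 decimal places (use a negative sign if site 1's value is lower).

0.104 km

site 1: 0.40 SM = 0.64374 km.
Difference: 0.64374 − 0.54000 = 0.104 km.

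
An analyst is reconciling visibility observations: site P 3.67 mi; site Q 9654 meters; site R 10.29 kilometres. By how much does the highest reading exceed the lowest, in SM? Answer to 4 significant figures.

site Q: 9654 m = 5.99872 SM.
site R: 10.29 km = 6.39391 SM.
Spread: 6.39391 − 3.67000 = 2.724 SM.

2.724 SM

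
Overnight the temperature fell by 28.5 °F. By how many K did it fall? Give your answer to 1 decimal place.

Converting a difference, only the 9/5 scale factor applies: ΔK = 28.5 × 0.5556 = 15.8 K.

15.8 K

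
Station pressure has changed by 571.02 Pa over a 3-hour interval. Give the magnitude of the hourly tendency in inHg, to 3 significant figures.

0.0562 inHg per hour

571.02 Pa / 3 h × 0.0002953 inHg/Pa = 0.0562 inHg/h.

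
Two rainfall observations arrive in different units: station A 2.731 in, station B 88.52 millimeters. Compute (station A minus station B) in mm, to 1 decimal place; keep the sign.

-19.2 mm

station A: 2.731 in = 69.367 mm.
Difference: 69.367 − 88.520 = -19.2 mm.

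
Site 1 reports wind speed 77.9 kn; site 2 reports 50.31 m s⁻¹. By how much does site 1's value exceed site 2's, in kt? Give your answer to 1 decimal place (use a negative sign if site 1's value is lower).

site 2: 50.31 m/s = 97.795 kt.
Difference: 77.900 − 97.795 = -19.9 kt.

-19.9 kt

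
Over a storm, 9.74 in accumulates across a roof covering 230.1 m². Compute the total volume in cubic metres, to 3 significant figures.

Depth: 9.74 in × 25.4 = 247.396 mm.
1 mm over 1 m² is 1 L, so volume = 247.396 × 230.1 = 56925.82 L = 56.9 m³.

56.9 cubic metres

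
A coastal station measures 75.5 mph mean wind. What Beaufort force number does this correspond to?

75.5 mph = 33.8 m/s, which is Beaufort 12 (hurricane force, ≥32.7 m/s).

Beaufort force 12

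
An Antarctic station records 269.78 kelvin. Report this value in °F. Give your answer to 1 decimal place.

First to °C: -3.37 °C.
Then to °F: 25.9 °F.

25.9 °F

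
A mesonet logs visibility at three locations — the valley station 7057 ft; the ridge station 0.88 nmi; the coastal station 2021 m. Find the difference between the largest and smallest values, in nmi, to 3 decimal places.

the valley station: 7057 ft = 1.16143 nmi.
the coastal station: 2021 m = 1.09125 nmi.
Spread: 1.16143 − 0.88000 = 0.281 nmi.

0.281 nmi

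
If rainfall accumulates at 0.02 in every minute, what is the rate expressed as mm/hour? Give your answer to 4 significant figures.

30.48 mm/hour

0.02 in/minute × 25.4 mm/in × 60 minute/hour = 30.48 mm/hour.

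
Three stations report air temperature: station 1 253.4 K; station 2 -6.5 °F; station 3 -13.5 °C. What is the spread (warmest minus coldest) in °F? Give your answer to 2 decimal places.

station 1: 253.4 K = -19.750 °C.
station 2: -6.5 °F = -21.389 °C.
Spread: (-13.500) − (-21.389) = 7.889 °C = 14.20 °F.

14.20 °F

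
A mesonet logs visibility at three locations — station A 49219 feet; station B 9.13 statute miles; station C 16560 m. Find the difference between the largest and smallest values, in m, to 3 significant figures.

1870 m

station A: 49219 ft = 15001.95 m.
station B: 9.13 SM = 14693.31 m.
Spread: 16560.00 − 14693.31 = 1870 m.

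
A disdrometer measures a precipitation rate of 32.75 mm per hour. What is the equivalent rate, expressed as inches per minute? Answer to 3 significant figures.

32.75 mm/hour × 0.0393701 in/mm × 0.0166667 hour/minute = 0.0215 in/minute.

0.0215 in/minute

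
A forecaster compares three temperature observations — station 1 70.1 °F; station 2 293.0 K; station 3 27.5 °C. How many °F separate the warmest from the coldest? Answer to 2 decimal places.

station 1: 70.1 °F = 21.167 °C.
station 2: 293.0 K = 19.850 °C.
Spread: 27.500 − 19.850 = 7.650 °C = 13.77 °F.

13.77 °F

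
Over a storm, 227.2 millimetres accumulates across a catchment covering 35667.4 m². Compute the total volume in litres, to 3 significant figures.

1 mm over 1 m² is 1 L, so volume = 227.2 × 35667.4 = 8103633.3 L ≈ 8100000 L.

8100000 litres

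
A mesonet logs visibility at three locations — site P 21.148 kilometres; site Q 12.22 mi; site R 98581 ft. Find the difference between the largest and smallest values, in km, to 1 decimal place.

site Q: 12.22 SM = 19.666 km.
site R: 98581 ft = 30.047 km.
Spread: 30.047 − 19.666 = 10.4 km.

10.4 km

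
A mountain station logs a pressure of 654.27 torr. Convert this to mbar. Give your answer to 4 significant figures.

872.3 mb

1 mmHg = 1.33322 mb, so 654.27 × 1.33322 = 872.3 mb.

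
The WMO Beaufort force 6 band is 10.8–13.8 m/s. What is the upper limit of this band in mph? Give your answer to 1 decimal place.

10.8–13.8 m/s × 2.237 = 24.2–30.9 mph.

30.9 mph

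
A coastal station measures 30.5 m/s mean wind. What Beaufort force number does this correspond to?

Beaufort force 11

30.5 m/s lies in the Beaufort 11 band (violent storm, 28.5–32.6 m/s).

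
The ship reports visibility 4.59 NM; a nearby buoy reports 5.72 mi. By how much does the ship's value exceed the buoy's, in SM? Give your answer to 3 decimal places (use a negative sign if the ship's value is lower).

the ship: 4.59 nmi = 5.28208 SM.
Difference: 5.28208 − 5.72000 = -0.438 SM.

-0.438 SM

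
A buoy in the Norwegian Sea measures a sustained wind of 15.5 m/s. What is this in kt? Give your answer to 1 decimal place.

30.1 kt

1 m/s = 1.94384 kt, so 15.5 × 1.94384 = 30.1 kt.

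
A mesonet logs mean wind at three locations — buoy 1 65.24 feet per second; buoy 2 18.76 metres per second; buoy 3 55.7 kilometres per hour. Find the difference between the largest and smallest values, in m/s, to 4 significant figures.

4.413 m/s

buoy 1: 65.24 ft/s = 19.88515 m/s.
buoy 3: 55.7 km/h = 15.47222 m/s.
Spread: 19.88515 − 15.47222 = 4.413 m/s.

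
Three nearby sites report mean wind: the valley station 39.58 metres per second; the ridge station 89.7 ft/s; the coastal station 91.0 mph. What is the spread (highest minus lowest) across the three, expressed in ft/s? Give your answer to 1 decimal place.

43.8 ft/s

the valley station: 39.58 m/s = 129.856 ft/s.
the coastal station: 91.0 mph = 133.467 ft/s.
Spread: 133.467 − 89.700 = 43.8 ft/s.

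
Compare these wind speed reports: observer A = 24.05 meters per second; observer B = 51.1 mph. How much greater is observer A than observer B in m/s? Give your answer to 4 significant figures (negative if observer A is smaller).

observer B: 51.1 mph = 22.84374 m/s.
Difference: 24.05000 − 22.84374 = 1.206 m/s.

1.206 m/s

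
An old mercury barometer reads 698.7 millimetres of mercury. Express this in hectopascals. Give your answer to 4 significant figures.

1 mmHg = 1.33322 hPa, so 698.7 × 1.33322 = 931.5 hPa.

931.5 hPa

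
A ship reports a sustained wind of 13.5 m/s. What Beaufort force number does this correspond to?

Beaufort force 6

13.5 m/s lies in the Beaufort 6 band (strong breeze, 10.8–13.8 m/s).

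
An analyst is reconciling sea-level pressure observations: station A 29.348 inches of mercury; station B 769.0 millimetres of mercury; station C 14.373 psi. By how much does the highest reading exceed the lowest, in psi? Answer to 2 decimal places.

0.50 psi

station A: 29.348 inHg = 14.4144 psi.
station B: 769.0 mmHg = 14.8700 psi.
Spread: 14.8700 − 14.3730 = 0.50 psi.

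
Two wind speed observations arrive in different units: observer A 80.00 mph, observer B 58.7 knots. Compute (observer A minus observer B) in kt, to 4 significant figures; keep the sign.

10.82 kt

observer A: 80.00 mph = 69.5181 kt.
Difference: 69.5181 − 58.7000 = 10.82 kt.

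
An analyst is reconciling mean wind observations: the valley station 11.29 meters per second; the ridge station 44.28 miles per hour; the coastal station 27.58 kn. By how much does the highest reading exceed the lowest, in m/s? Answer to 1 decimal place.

the ridge station: 44.28 mph = 19.795 m/s.
the coastal station: 27.58 kt = 14.188 m/s.
Spread: 19.795 − 11.290 = 8.5 m/s.

8.5 m/s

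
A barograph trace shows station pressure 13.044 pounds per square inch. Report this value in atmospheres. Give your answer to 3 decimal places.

0.888 atm

1 psi = 0.068046 atm, so 13.044 × 0.068046 = 0.888 atm.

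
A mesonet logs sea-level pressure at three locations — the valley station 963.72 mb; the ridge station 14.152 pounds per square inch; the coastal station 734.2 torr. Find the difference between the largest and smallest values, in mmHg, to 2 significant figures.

the valley station: 963.72 mb = 722.85 mmHg.
the ridge station: 14.152 psi = 731.87 mmHg.
Spread: 734.20 − 722.85 = 11 mmHg.

11 mmHg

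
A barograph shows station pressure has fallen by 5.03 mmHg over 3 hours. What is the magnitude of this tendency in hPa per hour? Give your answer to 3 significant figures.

5.03 mmHg / 3 h × 1.33322 hPa/mmHg = 2.24 hPa/h.

2.24 hPa per hour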